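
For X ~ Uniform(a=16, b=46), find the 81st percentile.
40.3000

We have X ~ Uniform(a=16, b=46).

We want to find x such that P(X ≤ x) = 0.81.

This is the 81st percentile, which means 81% of values fall below this point.

Using the inverse CDF (quantile function):
x = F⁻¹(0.81) = 40.3000

Verification: P(X ≤ 40.3000) = 0.81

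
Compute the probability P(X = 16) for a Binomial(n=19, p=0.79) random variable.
0.206545

We have X ~ Binomial(n=19, p=0.79).

For a Binomial distribution, the PMF gives us the probability of each outcome.

Using the PMF formula:
P(X = 16) = 0.206545

Rounded to 4 decimal places: 0.2065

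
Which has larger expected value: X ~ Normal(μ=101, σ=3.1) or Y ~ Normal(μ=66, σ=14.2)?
X has larger mean (101.0000 > 66.0000)

Compute the expected value for each distribution:

X ~ Normal(μ=101, σ=3.1):
E[X] = 101.0000

Y ~ Normal(μ=66, σ=14.2):
E[Y] = 66.0000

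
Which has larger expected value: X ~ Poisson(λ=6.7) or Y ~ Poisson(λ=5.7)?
X has larger mean (6.7000 > 5.7000)

Compute the expected value for each distribution:

X ~ Poisson(λ=6.7):
E[X] = 6.7000

Y ~ Poisson(λ=5.7):
E[Y] = 5.7000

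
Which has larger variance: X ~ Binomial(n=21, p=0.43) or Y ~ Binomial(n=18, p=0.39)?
X has larger variance (5.1471 > 4.2822)

Compute the variance for each distribution:

X ~ Binomial(n=21, p=0.43):
Var(X) = 5.1471

Y ~ Binomial(n=18, p=0.39):
Var(Y) = 4.2822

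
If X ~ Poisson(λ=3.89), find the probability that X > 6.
0.099530

We have X ~ Poisson(λ=3.89).

P(X > 6) = 1 - P(X ≤ 6)
                = 1 - F(6)
                = 1 - 0.900470
                = 0.099530

So there's approximately a 10.0% chance that X exceeds 6.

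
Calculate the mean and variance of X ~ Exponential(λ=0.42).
E[X] = 2.3810, Var(X) = 5.6689

We have X ~ Exponential(λ=0.42).

For an Exponential distribution with λ=0.42:

Expected value:
E[X] = 2.3810

Variance:
Var(X) = 5.6689

Standard deviation:
σ = √Var(X) = 2.3810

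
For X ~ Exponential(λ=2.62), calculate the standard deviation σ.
0.3817

We have X ~ Exponential(λ=2.62).

For an Exponential distribution with λ=2.62:
σ = √Var(X) = 0.3817

The standard deviation is the square root of the variance.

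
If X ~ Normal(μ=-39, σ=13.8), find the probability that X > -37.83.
0.466217

We have X ~ Normal(μ=-39, σ=13.8).

P(X > -37.83) = 1 - P(X ≤ -37.83)
                = 1 - F(-37.83)
                = 1 - 0.533783
                = 0.466217

So there's approximately a 46.6% chance that X exceeds -37.83.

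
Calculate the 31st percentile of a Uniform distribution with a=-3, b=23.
5.0600

We have X ~ Uniform(a=-3, b=23).

We want to find x such that P(X ≤ x) = 0.31.

This is the 31st percentile, which means 31% of values fall below this point.

Using the inverse CDF (quantile function):
x = F⁻¹(0.31) = 5.0600

Verification: P(X ≤ 5.0600) = 0.31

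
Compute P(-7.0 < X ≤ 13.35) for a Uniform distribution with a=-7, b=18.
0.814000

We have X ~ Uniform(a=-7, b=18).

To find P(-7.0 < X ≤ 13.35), we use:
P(-7.0 < X ≤ 13.35) = P(X ≤ 13.35) - P(X ≤ -7.0)
                 = F(13.35) - F(-7.0)
                 = 0.814000 - 0.000000
                 = 0.814000

So there's approximately a 81.4% chance that X falls in this range.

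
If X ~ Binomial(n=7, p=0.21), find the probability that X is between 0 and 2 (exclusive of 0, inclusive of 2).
0.642305

We have X ~ Binomial(n=7, p=0.21).

To find P(0 < X ≤ 2), we use:
P(0 < X ≤ 2) = P(X ≤ 2) - P(X ≤ 0)
                 = F(2) - F(0)
                 = 0.834344 - 0.192039
                 = 0.642305

So there's approximately a 64.2% chance that X falls in this range.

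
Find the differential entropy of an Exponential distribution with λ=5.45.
-0.6956 nats

We have X ~ Exponential(λ=5.45).

The differential entropy measures the uncertainty or information content of the distribution.

For an Exponential distribution with λ=5.45:
h(X) = -0.6956 nats

(In bits, this would be -1.0036 bits.)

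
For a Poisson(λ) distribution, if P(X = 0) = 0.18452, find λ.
λ = 1.6900

For a Poisson(λ) distribution, the PMF at 0 is:
P(X = 0) = λ^0 e^(-λ) / 0! = e^(-λ)

Given P(X = 0) = 0.18452:
e^(-λ) = 0.18452
-λ = ln(0.18452)
λ = -ln(0.18452) = 1.6900

Verification: e^(-1.6900) = 0.18452 ✓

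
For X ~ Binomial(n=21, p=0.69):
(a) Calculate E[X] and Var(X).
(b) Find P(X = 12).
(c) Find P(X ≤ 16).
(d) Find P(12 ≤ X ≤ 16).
(a) E[X] = 14.4900, Var(X) = 4.4919
(b) P(X = 12) = 0.090508
(c) P(X ≤ 16) = 0.827711
(d) P(12 ≤ X ≤ 16) = 0.745412

We have X ~ Binomial(n=21, p=0.69).

(a) Moments:
E[X] = 14.4900
Var(X) = 4.4919
σ = √Var(X) = 2.1194

(b) Point probability using PMF:
P(X = 12) = 0.090508

(c) Cumulative probability using CDF:
P(X ≤ 16) = F(16) = 0.827711

(d) Range probability:
P(12 ≤ X ≤ 16) = P(X ≤ 16) - P(X ≤ 11)
                   = F(16) - F(11)
                   = 0.827711 - 0.082299
                   = 0.745412

This means approximately 74.5% of outcomes fall in the interval [12, 16].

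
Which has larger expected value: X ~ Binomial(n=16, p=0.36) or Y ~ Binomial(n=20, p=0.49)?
Y has larger mean (9.8000 > 5.7600)

Compute the expected value for each distribution:

X ~ Binomial(n=16, p=0.36):
E[X] = 5.7600

Y ~ Binomial(n=20, p=0.49):
E[Y] = 9.8000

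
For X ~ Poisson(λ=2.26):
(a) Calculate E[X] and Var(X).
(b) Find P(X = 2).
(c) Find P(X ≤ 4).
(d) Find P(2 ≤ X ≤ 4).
(a) E[X] = 2.2600, Var(X) = 2.2600
(b) P(X = 2) = 0.266490
(c) P(X ≤ 4) = 0.920856
(d) P(2 ≤ X ≤ 4) = 0.580673

We have X ~ Poisson(λ=2.26).

(a) Moments:
E[X] = 2.2600
Var(X) = 2.2600
σ = √Var(X) = 1.5033

(b) Point probability using PMF:
P(X = 2) = 0.266490

(c) Cumulative probability using CDF:
P(X ≤ 4) = F(4) = 0.920856

(d) Range probability:
P(2 ≤ X ≤ 4) = P(X ≤ 4) - P(X ≤ 1)
                   = F(4) - F(1)
                   = 0.920856 - 0.340183
                   = 0.580673

This means approximately 58.1% of outcomes fall in the interval [2, 4].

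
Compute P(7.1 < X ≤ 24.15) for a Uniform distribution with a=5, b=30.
0.682000

We have X ~ Uniform(a=5, b=30).

To find P(7.1 < X ≤ 24.15), we use:
P(7.1 < X ≤ 24.15) = P(X ≤ 24.15) - P(X ≤ 7.1)
                 = F(24.15) - F(7.1)
                 = 0.766000 - 0.084000
                 = 0.682000

So there's approximately a 68.2% chance that X falls in this range.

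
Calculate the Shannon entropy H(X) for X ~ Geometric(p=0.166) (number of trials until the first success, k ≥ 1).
2.7078 nats

We have X ~ Geometric(p=0.166) (number of trials until the first success, k ≥ 1).

The Shannon entropy measures the uncertainty or information content of the distribution.

For a Geometric distribution with p=0.166 (number of trials until the first success, k ≥ 1):
H(X) = 2.7078 nats

(In bits, this would be 3.9065 bits.)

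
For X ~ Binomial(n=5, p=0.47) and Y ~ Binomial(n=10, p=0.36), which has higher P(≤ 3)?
X has higher probability (P(X ≤ 3) = 0.8478 > P(Y ≤ 3) = 0.4868)

Compute P(≤ 3) for each distribution:

X ~ Binomial(n=5, p=0.47):
P(X ≤ 3) = 0.8478

Y ~ Binomial(n=10, p=0.36):
P(Y ≤ 3) = 0.4868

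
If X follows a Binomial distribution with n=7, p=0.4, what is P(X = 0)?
0.027994

We have X ~ Binomial(n=7, p=0.4).

For a Binomial distribution, the PMF gives us the probability of each outcome.

Using the PMF formula:
P(X = 0) = 0.027994

Rounded to 4 decimal places: 0.0280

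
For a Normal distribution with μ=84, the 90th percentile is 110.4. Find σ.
σ = 20.6000

For X ~ Normal(μ, σ), the p-th percentile satisfies x = μ + z_p × σ,
where z_p = Φ⁻¹(p) is the standard normal quantile.

Step 1: z_{0.9} = Φ⁻¹(0.9) = 1.2816

Step 2: Solve for σ:
110.4 = 84 + 1.2816 × σ
σ = (110.4 - 84) / 1.2816
σ = 26.40 / 1.2816
σ = 20.6000

Verification: μ + z × σ = 84 + 1.2816 × 20.6000 = 110.40 ✓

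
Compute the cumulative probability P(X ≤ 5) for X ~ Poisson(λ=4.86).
0.640510

We have X ~ Poisson(λ=4.86).

The CDF gives us P(X ≤ k).

Using the CDF:
P(X ≤ 5) = 0.640510

This means there's approximately a 64.1% chance that X is at most 5.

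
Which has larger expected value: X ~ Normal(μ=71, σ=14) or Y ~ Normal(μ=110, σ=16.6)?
Y has larger mean (110.0000 > 71.0000)

Compute the expected value for each distribution:

X ~ Normal(μ=71, σ=14):
E[X] = 71.0000

Y ~ Normal(μ=110, σ=16.6):
E[Y] = 110.0000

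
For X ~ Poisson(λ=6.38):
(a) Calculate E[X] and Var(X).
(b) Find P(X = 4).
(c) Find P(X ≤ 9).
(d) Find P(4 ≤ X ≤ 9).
(a) E[X] = 6.3800, Var(X) = 6.3800
(b) P(X = 4) = 0.117023
(c) P(X ≤ 9) = 0.887442
(d) P(4 ≤ X ≤ 9) = 0.767064

We have X ~ Poisson(λ=6.38).

(a) Moments:
E[X] = 6.3800
Var(X) = 6.3800
σ = √Var(X) = 2.5259

(b) Point probability using PMF:
P(X = 4) = 0.117023

(c) Cumulative probability using CDF:
P(X ≤ 9) = F(9) = 0.887442

(d) Range probability:
P(4 ≤ X ≤ 9) = P(X ≤ 9) - P(X ≤ 3)
                   = F(9) - F(3)
                   = 0.887442 - 0.120378
                   = 0.767064

This means approximately 76.7% of outcomes fall in the interval [4, 9].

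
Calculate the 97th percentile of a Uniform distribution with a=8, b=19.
18.6700

We have X ~ Uniform(a=8, b=19).

We want to find x such that P(X ≤ x) = 0.97.

This is the 97th percentile, which means 97% of values fall below this point.

Using the inverse CDF (quantile function):
x = F⁻¹(0.97) = 18.6700

Verification: P(X ≤ 18.6700) = 0.97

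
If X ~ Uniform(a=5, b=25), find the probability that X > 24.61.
0.019500

We have X ~ Uniform(a=5, b=25).

P(X > 24.61) = 1 - P(X ≤ 24.61)
                = 1 - F(24.61)
                = 1 - 0.980500
                = 0.019500

So there's approximately a 2.0% chance that X exceeds 24.61.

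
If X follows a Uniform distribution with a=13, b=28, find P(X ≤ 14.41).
0.094000

We have X ~ Uniform(a=13, b=28).

The CDF gives us P(X ≤ k).

Using the CDF:
P(X ≤ 14.41) = 0.094000

This means there's approximately a 9.4% chance that X is at most 14.41.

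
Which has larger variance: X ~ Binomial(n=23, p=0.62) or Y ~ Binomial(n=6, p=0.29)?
X has larger variance (5.4188 > 1.2354)

Compute the variance for each distribution:

X ~ Binomial(n=23, p=0.62):
Var(X) = 5.4188

Y ~ Binomial(n=6, p=0.29):
Var(Y) = 1.2354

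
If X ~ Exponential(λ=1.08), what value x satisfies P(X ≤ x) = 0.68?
1.0550

We have X ~ Exponential(λ=1.08).

We want to find x such that P(X ≤ x) = 0.68.

This is the 68th percentile, which means 68% of values fall below this point.

Using the inverse CDF (quantile function):
x = F⁻¹(0.68) = 1.0550

Verification: P(X ≤ 1.0550) = 0.68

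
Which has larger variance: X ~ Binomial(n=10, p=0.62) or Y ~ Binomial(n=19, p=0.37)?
Y has larger variance (4.4289 > 2.3560)

Compute the variance for each distribution:

X ~ Binomial(n=10, p=0.62):
Var(X) = 2.3560

Y ~ Binomial(n=19, p=0.37):
Var(Y) = 4.4289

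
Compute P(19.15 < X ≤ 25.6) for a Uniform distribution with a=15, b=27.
0.537500

We have X ~ Uniform(a=15, b=27).

To find P(19.15 < X ≤ 25.6), we use:
P(19.15 < X ≤ 25.6) = P(X ≤ 25.6) - P(X ≤ 19.15)
                 = F(25.6) - F(19.15)
                 = 0.883333 - 0.345833
                 = 0.537500

So there's approximately a 53.8% chance that X falls in this range.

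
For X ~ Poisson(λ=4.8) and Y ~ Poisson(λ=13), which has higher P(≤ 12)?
X has higher probability (P(X ≤ 12) = 0.9986 > P(Y ≤ 12) = 0.4631)

Compute P(≤ 12) for each distribution:

X ~ Poisson(λ=4.8):
P(X ≤ 12) = 0.9986

Y ~ Poisson(λ=13):
P(Y ≤ 12) = 0.4631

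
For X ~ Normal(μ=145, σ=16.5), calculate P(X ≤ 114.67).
0.033018

We have X ~ Normal(μ=145, σ=16.5).

The CDF gives us P(X ≤ k).

Using the CDF:
P(X ≤ 114.67) = 0.033018

This means there's approximately a 3.3% chance that X is at most 114.67.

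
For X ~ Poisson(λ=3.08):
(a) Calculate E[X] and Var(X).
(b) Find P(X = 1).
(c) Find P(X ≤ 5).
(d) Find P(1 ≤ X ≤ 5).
(a) E[X] = 3.0800, Var(X) = 3.0800
(b) P(X = 1) = 0.141555
(c) P(X ≤ 5) = 0.907803
(d) P(1 ≤ X ≤ 5) = 0.861843

We have X ~ Poisson(λ=3.08).

(a) Moments:
E[X] = 3.0800
Var(X) = 3.0800
σ = √Var(X) = 1.7550

(b) Point probability using PMF:
P(X = 1) = 0.141555

(c) Cumulative probability using CDF:
P(X ≤ 5) = F(5) = 0.907803

(d) Range probability:
P(1 ≤ X ≤ 5) = P(X ≤ 5) - P(X ≤ 0)
                   = F(5) - F(0)
                   = 0.907803 - 0.045959
                   = 0.861843

This means approximately 86.2% of outcomes fall in the interval [1, 5].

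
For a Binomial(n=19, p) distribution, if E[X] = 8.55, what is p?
p = 0.45

For a Binomial(n, p) distribution:
E[X] = n × p

Given n = 19 and E[X] = 8.55:
8.55 = 19 × p
p = 8.55 / 19 = 0.45

Verification: Binomial(19, 0.45) has E[X] = 8.55 ✓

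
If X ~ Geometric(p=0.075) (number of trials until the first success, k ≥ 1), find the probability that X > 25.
0.142411

We have X ~ Geometric(p=0.075) (number of trials until the first success, k ≥ 1).

P(X > 25) = 1 - P(X ≤ 25)
                = 1 - F(25)
                = 1 - 0.857589
                = 0.142411

So there's approximately a 14.2% chance that X exceeds 25.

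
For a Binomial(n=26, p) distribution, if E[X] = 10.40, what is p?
p = 0.4

For a Binomial(n, p) distribution:
E[X] = n × p

Given n = 26 and E[X] = 10.40:
10.40 = 26 × p
p = 10.40 / 26 = 0.4

Verification: Binomial(26, 0.4) has E[X] = 10.40 ✓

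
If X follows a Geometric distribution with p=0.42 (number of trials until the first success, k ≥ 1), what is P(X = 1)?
0.420000

We have X ~ Geometric(p=0.42) (number of trials until the first success, k ≥ 1).

For a Geometric distribution, the PMF gives us the probability of each outcome.

Using the PMF formula:
P(X = 1) = 0.420000

Rounded to 4 decimal places: 0.4200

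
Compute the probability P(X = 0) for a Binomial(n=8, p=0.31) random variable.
0.051380

We have X ~ Binomial(n=8, p=0.31).

For a Binomial distribution, the PMF gives us the probability of each outcome.

Using the PMF formula:
P(X = 0) = 0.051380

Rounded to 4 decimal places: 0.0514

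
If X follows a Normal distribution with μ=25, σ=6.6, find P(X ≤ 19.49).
0.201902

We have X ~ Normal(μ=25, σ=6.6).

The CDF gives us P(X ≤ k).

Using the CDF:
P(X ≤ 19.49) = 0.201902

This means there's approximately a 20.2% chance that X is at most 19.49.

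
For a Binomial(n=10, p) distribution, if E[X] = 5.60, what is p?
p = 0.56

For a Binomial(n, p) distribution:
E[X] = n × p

Given n = 10 and E[X] = 5.60:
5.60 = 10 × p
p = 5.60 / 10 = 0.56

Verification: Binomial(10, 0.56) has E[X] = 5.60 ✓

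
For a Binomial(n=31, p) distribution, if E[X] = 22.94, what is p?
p = 0.74

For a Binomial(n, p) distribution:
E[X] = n × p

Given n = 31 and E[X] = 22.94:
22.94 = 31 × p
p = 22.94 / 31 = 0.74

Verification: Binomial(31, 0.74) has E[X] = 22.94 ✓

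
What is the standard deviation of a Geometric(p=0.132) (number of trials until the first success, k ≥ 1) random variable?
7.0581

We have X ~ Geometric(p=0.132) (number of trials until the first success, k ≥ 1).

For a Geometric distribution with p=0.132 (number of trials until the first success, k ≥ 1):
σ = √Var(X) = 7.0581

The standard deviation is the square root of the variance.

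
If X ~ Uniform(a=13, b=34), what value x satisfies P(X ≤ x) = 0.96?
33.1600

We have X ~ Uniform(a=13, b=34).

We want to find x such that P(X ≤ x) = 0.96.

This is the 96th percentile, which means 96% of values fall below this point.

Using the inverse CDF (quantile function):
x = F⁻¹(0.96) = 33.1600

Verification: P(X ≤ 33.1600) = 0.96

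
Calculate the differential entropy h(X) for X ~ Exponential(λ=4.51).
-0.5063 nats

We have X ~ Exponential(λ=4.51).

The differential entropy measures the uncertainty or information content of the distribution.

For an Exponential distribution with λ=4.51:
h(X) = -0.5063 nats

(In bits, this would be -0.7304 bits.)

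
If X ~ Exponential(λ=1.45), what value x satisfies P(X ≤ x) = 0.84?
1.2638

We have X ~ Exponential(λ=1.45).

We want to find x such that P(X ≤ x) = 0.84.

This is the 84th percentile, which means 84% of values fall below this point.

Using the inverse CDF (quantile function):
x = F⁻¹(0.84) = 1.2638

Verification: P(X ≤ 1.2638) = 0.84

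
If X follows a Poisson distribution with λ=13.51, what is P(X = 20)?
0.022891

We have X ~ Poisson(λ=13.51).

For a Poisson distribution, the PMF gives us the probability of each outcome.

Using the PMF formula:
P(X = 20) = 0.022891

Rounded to 4 decimal places: 0.0229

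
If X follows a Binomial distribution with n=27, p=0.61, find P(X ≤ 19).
0.885695

We have X ~ Binomial(n=27, p=0.61).

The CDF gives us P(X ≤ k).

Using the CDF:
P(X ≤ 19) = 0.885695

This means there's approximately a 88.6% chance that X is at most 19.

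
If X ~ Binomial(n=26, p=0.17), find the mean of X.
4.4200

We have X ~ Binomial(n=26, p=0.17).

For a Binomial distribution with n=26, p=0.17:
E[X] = 4.4200

This is the expected (average) value of X.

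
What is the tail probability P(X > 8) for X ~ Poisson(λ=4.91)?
0.062377

We have X ~ Poisson(λ=4.91).

P(X > 8) = 1 - P(X ≤ 8)
                = 1 - F(8)
                = 1 - 0.937623
                = 0.062377

So there's approximately a 6.2% chance that X exceeds 8.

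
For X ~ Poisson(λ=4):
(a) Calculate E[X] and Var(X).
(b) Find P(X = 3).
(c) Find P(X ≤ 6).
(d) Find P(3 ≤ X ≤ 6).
(a) E[X] = 4.0000, Var(X) = 4.0000
(b) P(X = 3) = 0.195367
(c) P(X ≤ 6) = 0.889326
(d) P(3 ≤ X ≤ 6) = 0.651223

We have X ~ Poisson(λ=4).

(a) Moments:
E[X] = 4.0000
Var(X) = 4.0000
σ = √Var(X) = 2.0000

(b) Point probability using PMF:
P(X = 3) = 0.195367

(c) Cumulative probability using CDF:
P(X ≤ 6) = F(6) = 0.889326

(d) Range probability:
P(3 ≤ X ≤ 6) = P(X ≤ 6) - P(X ≤ 2)
                   = F(6) - F(2)
                   = 0.889326 - 0.238103
                   = 0.651223

This means approximately 65.1% of outcomes fall in the interval [3, 6].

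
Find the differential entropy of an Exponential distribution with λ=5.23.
-0.6544 nats

We have X ~ Exponential(λ=5.23).

The differential entropy measures the uncertainty or information content of the distribution.

For an Exponential distribution with λ=5.23:
h(X) = -0.6544 nats

(In bits, this would be -0.9441 bits.)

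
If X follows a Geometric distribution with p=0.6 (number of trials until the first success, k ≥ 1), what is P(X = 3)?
0.096000

We have X ~ Geometric(p=0.6) (number of trials until the first success, k ≥ 1).

For a Geometric distribution, the PMF gives us the probability of each outcome.

Using the PMF formula:
P(X = 3) = 0.096000

Rounded to 4 decimal places: 0.0960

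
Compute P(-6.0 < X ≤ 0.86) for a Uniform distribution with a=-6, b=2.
0.857500

We have X ~ Uniform(a=-6, b=2).

To find P(-6.0 < X ≤ 0.86), we use:
P(-6.0 < X ≤ 0.86) = P(X ≤ 0.86) - P(X ≤ -6.0)
                 = F(0.86) - F(-6.0)
                 = 0.857500 - 0.000000
                 = 0.857500

So there's approximately a 85.8% chance that X falls in this range.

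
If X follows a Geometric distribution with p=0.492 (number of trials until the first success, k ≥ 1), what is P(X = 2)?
0.249936

We have X ~ Geometric(p=0.492) (number of trials until the first success, k ≥ 1).

For a Geometric distribution, the PMF gives us the probability of each outcome.

Using the PMF formula:
P(X = 2) = 0.249936

Rounded to 4 decimal places: 0.2499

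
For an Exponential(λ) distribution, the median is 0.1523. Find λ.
λ = 4.5512

For X ~ Exponential(λ), the CDF is F(x) = 1 - e^(-λx).
The median m satisfies F(m) = 0.5:
1 - e^(-λm) = 0.5
e^(-λm) = 0.5
λm = ln(2)
m = ln(2) / λ

Given m = 0.1523:
λ = ln(2) / 0.1523 = 0.693147 / 0.1523 = 4.5512

Verification: ln(2) / 4.5512 = 0.1523 ✓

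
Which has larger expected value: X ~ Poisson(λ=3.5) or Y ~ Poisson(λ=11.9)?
Y has larger mean (11.9000 > 3.5000)

Compute the expected value for each distribution:

X ~ Poisson(λ=3.5):
E[X] = 3.5000

Y ~ Poisson(λ=11.9):
E[Y] = 11.9000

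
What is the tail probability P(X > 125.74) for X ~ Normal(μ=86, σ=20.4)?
0.025705

We have X ~ Normal(μ=86, σ=20.4).

P(X > 125.74) = 1 - P(X ≤ 125.74)
                = 1 - F(125.74)
                = 1 - 0.974295
                = 0.025705

So there's approximately a 2.6% chance that X exceeds 125.74.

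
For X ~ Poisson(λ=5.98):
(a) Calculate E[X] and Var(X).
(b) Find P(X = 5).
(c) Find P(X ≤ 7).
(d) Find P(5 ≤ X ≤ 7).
(a) E[X] = 5.9800, Var(X) = 5.9800
(b) P(X = 5) = 0.161155
(c) P(X ≤ 7) = 0.746729
(d) P(5 ≤ X ≤ 7) = 0.458986

We have X ~ Poisson(λ=5.98).

(a) Moments:
E[X] = 5.9800
Var(X) = 5.9800
σ = √Var(X) = 2.4454

(b) Point probability using PMF:
P(X = 5) = 0.161155

(c) Cumulative probability using CDF:
P(X ≤ 7) = F(7) = 0.746729

(d) Range probability:
P(5 ≤ X ≤ 7) = P(X ≤ 7) - P(X ≤ 4)
                   = F(7) - F(4)
                   = 0.746729 - 0.287742
                   = 0.458986

This means approximately 45.9% of outcomes fall in the interval [5, 7].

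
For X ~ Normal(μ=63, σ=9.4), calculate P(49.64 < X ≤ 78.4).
0.871702

We have X ~ Normal(μ=63, σ=9.4).

To find P(49.64 < X ≤ 78.4), we use:
P(49.64 < X ≤ 78.4) = P(X ≤ 78.4) - P(X ≤ 49.64)
                 = F(78.4) - F(49.64)
                 = 0.949320 - 0.077618
                 = 0.871702

So there's approximately a 87.2% chance that X falls in this range.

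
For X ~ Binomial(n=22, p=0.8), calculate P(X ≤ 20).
0.952038

We have X ~ Binomial(n=22, p=0.8).

The CDF gives us P(X ≤ k).

Using the CDF:
P(X ≤ 20) = 0.952038

This means there's approximately a 95.2% chance that X is at most 20.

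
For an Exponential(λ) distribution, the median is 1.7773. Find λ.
λ = 0.3900

For X ~ Exponential(λ), the CDF is F(x) = 1 - e^(-λx).
The median m satisfies F(m) = 0.5:
1 - e^(-λm) = 0.5
e^(-λm) = 0.5
λm = ln(2)
m = ln(2) / λ

Given m = 1.7773:
λ = ln(2) / 1.7773 = 0.693147 / 1.7773 = 0.3900

Verification: ln(2) / 0.3900 = 1.7773 ✓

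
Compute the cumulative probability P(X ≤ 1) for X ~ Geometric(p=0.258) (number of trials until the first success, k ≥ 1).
0.258000

We have X ~ Geometric(p=0.258) (number of trials until the first success, k ≥ 1).

The CDF gives us P(X ≤ k).

Using the CDF:
P(X ≤ 1) = 0.258000

This means there's approximately a 25.8% chance that X is at most 1.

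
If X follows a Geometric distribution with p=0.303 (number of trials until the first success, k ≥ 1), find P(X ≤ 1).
0.303000

We have X ~ Geometric(p=0.303) (number of trials until the first success, k ≥ 1).

The CDF gives us P(X ≤ k).

Using the CDF:
P(X ≤ 1) = 0.303000

This means there's approximately a 30.3% chance that X is at most 1.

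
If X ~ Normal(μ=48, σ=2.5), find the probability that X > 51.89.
0.059854

We have X ~ Normal(μ=48, σ=2.5).

P(X > 51.89) = 1 - P(X ≤ 51.89)
                = 1 - F(51.89)
                = 1 - 0.940146
                = 0.059854

So there's approximately a 6.0% chance that X exceeds 51.89.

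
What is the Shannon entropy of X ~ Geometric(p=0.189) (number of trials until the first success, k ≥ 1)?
2.5649 nats

We have X ~ Geometric(p=0.189) (number of trials until the first success, k ≥ 1).

The Shannon entropy measures the uncertainty or information content of the distribution.

For a Geometric distribution with p=0.189 (number of trials until the first success, k ≥ 1):
H(X) = 2.5649 nats

(In bits, this would be 3.7004 bits.)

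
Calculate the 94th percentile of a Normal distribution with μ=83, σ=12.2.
101.9682

We have X ~ Normal(μ=83, σ=12.2).

We want to find x such that P(X ≤ x) = 0.94.

This is the 94th percentile, which means 94% of values fall below this point.

Using the inverse CDF (quantile function):
x = F⁻¹(0.94) = 101.9682

Verification: P(X ≤ 101.9682) = 0.94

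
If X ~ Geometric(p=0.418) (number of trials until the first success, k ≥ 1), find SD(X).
1.8251

We have X ~ Geometric(p=0.418) (number of trials until the first success, k ≥ 1).

For a Geometric distribution with p=0.418 (number of trials until the first success, k ≥ 1):
σ = √Var(X) = 1.8251

The standard deviation is the square root of the variance.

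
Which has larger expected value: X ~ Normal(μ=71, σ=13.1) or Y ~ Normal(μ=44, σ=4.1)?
X has larger mean (71.0000 > 44.0000)

Compute the expected value for each distribution:

X ~ Normal(μ=71, σ=13.1):
E[X] = 71.0000

Y ~ Normal(μ=44, σ=4.1):
E[Y] = 44.0000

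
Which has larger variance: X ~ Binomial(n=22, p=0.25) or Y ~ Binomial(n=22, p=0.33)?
Y has larger variance (4.8642 > 4.1250)

Compute the variance for each distribution:

X ~ Binomial(n=22, p=0.25):
Var(X) = 4.1250

Y ~ Binomial(n=22, p=0.33):
Var(Y) = 4.8642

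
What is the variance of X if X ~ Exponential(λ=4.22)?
0.0562

We have X ~ Exponential(λ=4.22).

For an Exponential distribution with λ=4.22:
Var(X) = 0.0562

The variance measures the spread of the distribution around the mean.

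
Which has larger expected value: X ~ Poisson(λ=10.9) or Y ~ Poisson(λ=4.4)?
X has larger mean (10.9000 > 4.4000)

Compute the expected value for each distribution:

X ~ Poisson(λ=10.9):
E[X] = 10.9000

Y ~ Poisson(λ=4.4):
E[Y] = 4.4000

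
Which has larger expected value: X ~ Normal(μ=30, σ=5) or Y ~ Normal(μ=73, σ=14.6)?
Y has larger mean (73.0000 > 30.0000)

Compute the expected value for each distribution:

X ~ Normal(μ=30, σ=5):
E[X] = 30.0000

Y ~ Normal(μ=73, σ=14.6):
E[Y] = 73.0000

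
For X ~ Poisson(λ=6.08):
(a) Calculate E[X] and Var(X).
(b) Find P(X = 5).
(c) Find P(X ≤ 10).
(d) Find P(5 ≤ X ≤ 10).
(a) E[X] = 6.0800, Var(X) = 6.0800
(b) P(X = 5) = 0.158426
(c) P(X ≤ 10) = 0.953986
(d) P(5 ≤ X ≤ 10) = 0.679495

We have X ~ Poisson(λ=6.08).

(a) Moments:
E[X] = 6.0800
Var(X) = 6.0800
σ = √Var(X) = 2.4658

(b) Point probability using PMF:
P(X = 5) = 0.158426

(c) Cumulative probability using CDF:
P(X ≤ 10) = F(10) = 0.953986

(d) Range probability:
P(5 ≤ X ≤ 10) = P(X ≤ 10) - P(X ≤ 4)
                   = F(10) - F(4)
                   = 0.953986 - 0.274491
                   = 0.679495

This means approximately 67.9% of outcomes fall in the interval [5, 10].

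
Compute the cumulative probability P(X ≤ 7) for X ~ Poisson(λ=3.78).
0.960900

We have X ~ Poisson(λ=3.78).

The CDF gives us P(X ≤ k).

Using the CDF:
P(X ≤ 7) = 0.960900

This means there's approximately a 96.1% chance that X is at most 7.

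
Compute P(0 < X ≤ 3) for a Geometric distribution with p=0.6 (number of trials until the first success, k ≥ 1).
0.936000

We have X ~ Geometric(p=0.6) (number of trials until the first success, k ≥ 1).

To find P(0 < X ≤ 3), we use:
P(0 < X ≤ 3) = P(X ≤ 3) - P(X ≤ 0)
                 = F(3) - F(0)
                 = 0.936000 - 0.000000
                 = 0.936000

So there's approximately a 93.6% chance that X falls in this range.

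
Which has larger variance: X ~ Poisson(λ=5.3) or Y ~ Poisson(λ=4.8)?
X has larger variance (5.3000 > 4.8000)

Compute the variance for each distribution:

X ~ Poisson(λ=5.3):
Var(X) = 5.3000

Y ~ Poisson(λ=4.8):
Var(Y) = 4.8000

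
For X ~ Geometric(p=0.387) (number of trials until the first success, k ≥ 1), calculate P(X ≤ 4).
0.858798

We have X ~ Geometric(p=0.387) (number of trials until the first success, k ≥ 1).

The CDF gives us P(X ≤ k).

Using the CDF:
P(X ≤ 4) = 0.858798

This means there's approximately a 85.9% chance that X is at most 4.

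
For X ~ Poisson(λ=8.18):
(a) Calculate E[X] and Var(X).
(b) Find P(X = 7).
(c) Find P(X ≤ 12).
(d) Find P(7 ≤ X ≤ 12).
(a) E[X] = 8.1800, Var(X) = 8.1800
(b) P(X = 7) = 0.136243
(c) P(X ≤ 12) = 0.927147
(d) P(7 ≤ X ≤ 12) = 0.635260

We have X ~ Poisson(λ=8.18).

(a) Moments:
E[X] = 8.1800
Var(X) = 8.1800
σ = √Var(X) = 2.8601

(b) Point probability using PMF:
P(X = 7) = 0.136243

(c) Cumulative probability using CDF:
P(X ≤ 12) = F(12) = 0.927147

(d) Range probability:
P(7 ≤ X ≤ 12) = P(X ≤ 12) - P(X ≤ 6)
                   = F(12) - F(6)
                   = 0.927147 - 0.291887
                   = 0.635260

This means approximately 63.5% of outcomes fall in the interval [7, 12].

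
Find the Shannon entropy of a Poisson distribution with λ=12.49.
2.6744 nats

We have X ~ Poisson(λ=12.49).

The Shannon entropy measures the uncertainty or information content of the distribution.

For a Poisson distribution with λ=12.49:
H(X) = 2.6744 nats

(In bits, this would be 3.8584 bits.)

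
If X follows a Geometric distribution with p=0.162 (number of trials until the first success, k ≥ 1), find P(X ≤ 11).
0.856885

We have X ~ Geometric(p=0.162) (number of trials until the first success, k ≥ 1).

The CDF gives us P(X ≤ k).

Using the CDF:
P(X ≤ 11) = 0.856885

This means there's approximately a 85.7% chance that X is at most 11.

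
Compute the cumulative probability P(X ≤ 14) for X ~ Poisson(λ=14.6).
0.507109

We have X ~ Poisson(λ=14.6).

The CDF gives us P(X ≤ k).

Using the CDF:
P(X ≤ 14) = 0.507109

This means there's approximately a 50.7% chance that X is at most 14.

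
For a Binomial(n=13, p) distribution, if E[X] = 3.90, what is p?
p = 0.3

For a Binomial(n, p) distribution:
E[X] = n × p

Given n = 13 and E[X] = 3.90:
3.90 = 13 × p
p = 3.90 / 13 = 0.3

Verification: Binomial(13, 0.3) has E[X] = 3.90 ✓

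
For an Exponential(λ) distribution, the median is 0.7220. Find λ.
λ = 0.9600

For X ~ Exponential(λ), the CDF is F(x) = 1 - e^(-λx).
The median m satisfies F(m) = 0.5:
1 - e^(-λm) = 0.5
e^(-λm) = 0.5
λm = ln(2)
m = ln(2) / λ

Given m = 0.7220:
λ = ln(2) / 0.7220 = 0.693147 / 0.7220 = 0.9600

Verification: ln(2) / 0.9600 = 0.7220 ✓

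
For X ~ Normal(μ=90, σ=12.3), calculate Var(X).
151.2900

We have X ~ Normal(μ=90, σ=12.3).

For a Normal distribution with μ=90, σ=12.3:
Var(X) = 151.2900

The variance measures the spread of the distribution around the mean.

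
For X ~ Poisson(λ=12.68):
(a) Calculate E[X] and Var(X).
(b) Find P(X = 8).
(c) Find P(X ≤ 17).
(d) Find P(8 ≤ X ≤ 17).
(a) E[X] = 12.6800, Var(X) = 12.6800
(b) P(X = 8) = 0.051592
(c) P(X ≤ 17) = 0.907189
(d) P(8 ≤ X ≤ 17) = 0.843464

We have X ~ Poisson(λ=12.68).

(a) Moments:
E[X] = 12.6800
Var(X) = 12.6800
σ = √Var(X) = 3.5609

(b) Point probability using PMF:
P(X = 8) = 0.051592

(c) Cumulative probability using CDF:
P(X ≤ 17) = F(17) = 0.907189

(d) Range probability:
P(8 ≤ X ≤ 17) = P(X ≤ 17) - P(X ≤ 7)
                   = F(17) - F(7)
                   = 0.907189 - 0.063725
                   = 0.843464

This means approximately 84.3% of outcomes fall in the interval [8, 17].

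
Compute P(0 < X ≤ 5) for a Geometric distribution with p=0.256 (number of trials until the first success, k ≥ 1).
0.772037

We have X ~ Geometric(p=0.256) (number of trials until the first success, k ≥ 1).

To find P(0 < X ≤ 5), we use:
P(0 < X ≤ 5) = P(X ≤ 5) - P(X ≤ 0)
                 = F(5) - F(0)
                 = 0.772037 - 0.000000
                 = 0.772037

So there's approximately a 77.2% chance that X falls in this range.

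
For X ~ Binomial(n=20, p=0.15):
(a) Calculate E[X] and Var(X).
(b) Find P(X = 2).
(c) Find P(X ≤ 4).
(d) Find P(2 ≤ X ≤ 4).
(a) E[X] = 3.0000, Var(X) = 2.5500
(b) P(X = 2) = 0.229338
(c) P(X ≤ 4) = 0.829847
(d) P(2 ≤ X ≤ 4) = 0.654289

We have X ~ Binomial(n=20, p=0.15).

(a) Moments:
E[X] = 3.0000
Var(X) = 2.5500
σ = √Var(X) = 1.5969

(b) Point probability using PMF:
P(X = 2) = 0.229338

(c) Cumulative probability using CDF:
P(X ≤ 4) = F(4) = 0.829847

(d) Range probability:
P(2 ≤ X ≤ 4) = P(X ≤ 4) - P(X ≤ 1)
                   = F(4) - F(1)
                   = 0.829847 - 0.175558
                   = 0.654289

This means approximately 65.4% of outcomes fall in the interval [2, 4].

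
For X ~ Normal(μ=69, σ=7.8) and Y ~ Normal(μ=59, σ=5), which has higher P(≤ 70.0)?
Y has higher probability (P(Y ≤ 70.0) = 0.9861 > P(X ≤ 70.0) = 0.5510)

Compute P(≤ 70.0) for each distribution:

X ~ Normal(μ=69, σ=7.8):
P(X ≤ 70.0) = 0.5510

Y ~ Normal(μ=59, σ=5):
P(Y ≤ 70.0) = 0.9861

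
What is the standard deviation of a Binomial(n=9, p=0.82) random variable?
1.1526

We have X ~ Binomial(n=9, p=0.82).

For a Binomial distribution with n=9, p=0.82:
σ = √Var(X) = 1.1526

The standard deviation is the square root of the variance.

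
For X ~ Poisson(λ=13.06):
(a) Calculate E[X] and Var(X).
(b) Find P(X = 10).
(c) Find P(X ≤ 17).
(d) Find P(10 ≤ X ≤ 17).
(a) E[X] = 13.0600, Var(X) = 13.0600
(b) P(X = 10) = 0.084680
(c) P(X ≤ 17) = 0.887136
(d) P(10 ≤ X ≤ 17) = 0.725251

We have X ~ Poisson(λ=13.06).

(a) Moments:
E[X] = 13.0600
Var(X) = 13.0600
σ = √Var(X) = 3.6139

(b) Point probability using PMF:
P(X = 10) = 0.084680

(c) Cumulative probability using CDF:
P(X ≤ 17) = F(17) = 0.887136

(d) Range probability:
P(10 ≤ X ≤ 17) = P(X ≤ 17) - P(X ≤ 9)
                   = F(17) - F(9)
                   = 0.887136 - 0.161885
                   = 0.725251

This means approximately 72.5% of outcomes fall in the interval [10, 17].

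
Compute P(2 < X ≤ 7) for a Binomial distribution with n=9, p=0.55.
0.911710

We have X ~ Binomial(n=9, p=0.55).

To find P(2 < X ≤ 7), we use:
P(2 < X ≤ 7) = P(X ≤ 7) - P(X ≤ 2)
                 = F(7) - F(2)
                 = 0.961482 - 0.049773
                 = 0.911710

So there's approximately a 91.2% chance that X falls in this range.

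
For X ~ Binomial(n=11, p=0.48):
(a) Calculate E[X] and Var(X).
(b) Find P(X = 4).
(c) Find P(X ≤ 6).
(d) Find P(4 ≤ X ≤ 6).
(a) E[X] = 5.2800, Var(X) = 2.7456
(b) P(X = 4) = 0.180095
(c) P(X ≤ 6) = 0.768832
(d) P(4 ≤ X ≤ 6) = 0.627669

We have X ~ Binomial(n=11, p=0.48).

(a) Moments:
E[X] = 5.2800
Var(X) = 2.7456
σ = √Var(X) = 1.6570

(b) Point probability using PMF:
P(X = 4) = 0.180095

(c) Cumulative probability using CDF:
P(X ≤ 6) = F(6) = 0.768832

(d) Range probability:
P(4 ≤ X ≤ 6) = P(X ≤ 6) - P(X ≤ 3)
                   = F(6) - F(3)
                   = 0.768832 - 0.141163
                   = 0.627669

This means approximately 62.8% of outcomes fall in the interval [4, 6].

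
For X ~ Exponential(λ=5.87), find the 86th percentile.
0.3349

We have X ~ Exponential(λ=5.87).

We want to find x such that P(X ≤ x) = 0.86.

This is the 86th percentile, which means 86% of values fall below this point.

Using the inverse CDF (quantile function):
x = F⁻¹(0.86) = 0.3349

Verification: P(X ≤ 0.3349) = 0.86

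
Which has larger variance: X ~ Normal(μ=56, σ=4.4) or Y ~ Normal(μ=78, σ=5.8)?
Y has larger variance (33.6400 > 19.3600)

Compute the variance for each distribution:

X ~ Normal(μ=56, σ=4.4):
Var(X) = 19.3600

Y ~ Normal(μ=78, σ=5.8):
Var(Y) = 33.6400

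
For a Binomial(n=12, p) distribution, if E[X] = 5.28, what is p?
p = 0.44

For a Binomial(n, p) distribution:
E[X] = n × p

Given n = 12 and E[X] = 5.28:
5.28 = 12 × p
p = 5.28 / 12 = 0.44

Verification: Binomial(12, 0.44) has E[X] = 5.28 ✓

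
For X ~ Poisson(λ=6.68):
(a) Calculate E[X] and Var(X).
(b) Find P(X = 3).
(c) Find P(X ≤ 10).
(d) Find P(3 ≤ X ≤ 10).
(a) E[X] = 6.6800, Var(X) = 6.6800
(b) P(X = 3) = 0.062387
(c) P(X ≤ 10) = 0.922632
(d) P(3 ≤ X ≤ 10) = 0.884970

We have X ~ Poisson(λ=6.68).

(a) Moments:
E[X] = 6.6800
Var(X) = 6.6800
σ = √Var(X) = 2.5846

(b) Point probability using PMF:
P(X = 3) = 0.062387

(c) Cumulative probability using CDF:
P(X ≤ 10) = F(10) = 0.922632

(d) Range probability:
P(3 ≤ X ≤ 10) = P(X ≤ 10) - P(X ≤ 2)
                   = F(10) - F(2)
                   = 0.922632 - 0.037662
                   = 0.884970

This means approximately 88.5% of outcomes fall in the interval [3, 10].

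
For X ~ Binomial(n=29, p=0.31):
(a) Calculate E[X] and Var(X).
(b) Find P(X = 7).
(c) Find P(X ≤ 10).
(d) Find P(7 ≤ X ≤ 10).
(a) E[X] = 8.9900, Var(X) = 6.2031
(b) P(X = 7) = 0.122336
(c) P(X ≤ 10) = 0.732887
(d) P(7 ≤ X ≤ 10) = 0.574305

We have X ~ Binomial(n=29, p=0.31).

(a) Moments:
E[X] = 8.9900
Var(X) = 6.2031
σ = √Var(X) = 2.4906

(b) Point probability using PMF:
P(X = 7) = 0.122336

(c) Cumulative probability using CDF:
P(X ≤ 10) = F(10) = 0.732887

(d) Range probability:
P(7 ≤ X ≤ 10) = P(X ≤ 10) - P(X ≤ 6)
                   = F(10) - F(6)
                   = 0.732887 - 0.158581
                   = 0.574305

This means approximately 57.4% of outcomes fall in the interval [7, 10].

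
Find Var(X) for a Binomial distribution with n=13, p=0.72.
2.6208

We have X ~ Binomial(n=13, p=0.72).

For a Binomial distribution with n=13, p=0.72:
Var(X) = 2.6208

The variance measures the spread of the distribution around the mean.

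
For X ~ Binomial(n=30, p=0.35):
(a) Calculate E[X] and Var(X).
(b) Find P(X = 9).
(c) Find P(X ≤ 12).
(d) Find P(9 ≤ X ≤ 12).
(a) E[X] = 10.5000, Var(X) = 6.8250
(b) P(X = 9) = 0.132845
(c) P(X ≤ 12) = 0.780207
(d) P(9 ≤ X ≤ 12) = 0.555512

We have X ~ Binomial(n=30, p=0.35).

(a) Moments:
E[X] = 10.5000
Var(X) = 6.8250
σ = √Var(X) = 2.6125

(b) Point probability using PMF:
P(X = 9) = 0.132845

(c) Cumulative probability using CDF:
P(X ≤ 12) = F(12) = 0.780207

(d) Range probability:
P(9 ≤ X ≤ 12) = P(X ≤ 12) - P(X ≤ 8)
                   = F(12) - F(8)
                   = 0.780207 - 0.224696
                   = 0.555512

This means approximately 55.6% of outcomes fall in the interval [9, 12].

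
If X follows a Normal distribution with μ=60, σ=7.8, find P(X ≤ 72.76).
0.949069

We have X ~ Normal(μ=60, σ=7.8).

The CDF gives us P(X ≤ k).

Using the CDF:
P(X ≤ 72.76) = 0.949069

This means there's approximately a 94.9% chance that X is at most 72.76.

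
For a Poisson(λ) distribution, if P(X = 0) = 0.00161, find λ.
λ = 6.4315

For a Poisson(λ) distribution, the PMF at 0 is:
P(X = 0) = λ^0 e^(-λ) / 0! = e^(-λ)

Given P(X = 0) = 0.00161:
e^(-λ) = 0.00161
-λ = ln(0.00161)
λ = -ln(0.00161) = 6.4315

Verification: e^(-6.4315) = 0.00161 ✓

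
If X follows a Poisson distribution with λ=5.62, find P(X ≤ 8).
0.883896

We have X ~ Poisson(λ=5.62).

The CDF gives us P(X ≤ k).

Using the CDF:
P(X ≤ 8) = 0.883896

This means there's approximately a 88.4% chance that X is at most 8.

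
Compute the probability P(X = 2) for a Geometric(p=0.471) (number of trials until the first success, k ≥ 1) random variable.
0.249159

We have X ~ Geometric(p=0.471) (number of trials until the first success, k ≥ 1).

For a Geometric distribution, the PMF gives us the probability of each outcome.

Using the PMF formula:
P(X = 2) = 0.249159

Rounded to 4 decimal places: 0.2492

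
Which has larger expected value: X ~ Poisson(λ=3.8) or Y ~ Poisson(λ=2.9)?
X has larger mean (3.8000 > 2.9000)

Compute the expected value for each distribution:

X ~ Poisson(λ=3.8):
E[X] = 3.8000

Y ~ Poisson(λ=2.9):
E[Y] = 2.9000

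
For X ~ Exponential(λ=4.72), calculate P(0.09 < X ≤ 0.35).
0.462234

We have X ~ Exponential(λ=4.72).

To find P(0.09 < X ≤ 0.35), we use:
P(0.09 < X ≤ 0.35) = P(X ≤ 0.35) - P(X ≤ 0.09)
                 = F(0.35) - F(0.09)
                 = 0.808334 - 0.346099
                 = 0.462234

So there's approximately a 46.2% chance that X falls in this range.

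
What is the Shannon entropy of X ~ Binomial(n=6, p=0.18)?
1.2929 nats

We have X ~ Binomial(n=6, p=0.18).

The Shannon entropy measures the uncertainty or information content of the distribution.

For a Binomial distribution with n=6, p=0.18:
H(X) = 1.2929 nats

(In bits, this would be 1.8653 bits.)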